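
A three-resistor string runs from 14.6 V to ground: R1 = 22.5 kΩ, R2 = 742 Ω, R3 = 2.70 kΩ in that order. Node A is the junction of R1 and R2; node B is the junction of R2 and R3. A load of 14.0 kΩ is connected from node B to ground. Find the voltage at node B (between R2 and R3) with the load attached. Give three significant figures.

V ≈ 1.30 V

At node B, R3 is in parallel with the load: R3‖R_L = 2263 Ω.
Below node A the resistance is R2 + (R3‖R_L) = 3005 Ω, so V_A = 14.6 × 3005/25510 = 1.720 V.
Then V_B = V_A × (R3‖R_L)/(R2 + R3‖R_L) = 1.720 × 2263/3005 = 1.30 V.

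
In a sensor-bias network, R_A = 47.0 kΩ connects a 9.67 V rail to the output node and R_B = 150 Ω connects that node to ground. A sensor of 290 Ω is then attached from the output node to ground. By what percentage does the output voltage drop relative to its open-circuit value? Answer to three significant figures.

Unloaded V = 9.67 × 150/47150 = 0.03076 V.
Loaded: R_B‖R_L = 98.86 Ω, giving V = 9.67 × 98.86/47100 = 0.02030 V.
Drop = (0.03076 − 0.02030) / 0.03076 = 34.0 %.

34.0 %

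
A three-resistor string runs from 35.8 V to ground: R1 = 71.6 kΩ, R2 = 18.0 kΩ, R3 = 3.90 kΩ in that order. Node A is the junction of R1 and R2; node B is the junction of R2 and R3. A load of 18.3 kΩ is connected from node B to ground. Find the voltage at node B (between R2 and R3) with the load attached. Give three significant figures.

At node B, R3 is in parallel with the load: R3‖R_L = 3.215 kΩ.
Below node A the resistance is R2 + (R3‖R_L) = 21.21 kΩ, so V_A = 35.8 × 21.21/92.81 = 8.183 V.
Then V_B = V_A × (R3‖R_L)/(R2 + R3‖R_L) = 8.183 × 3.215/21.21 = 1.24 V.

V ≈ 1.24 V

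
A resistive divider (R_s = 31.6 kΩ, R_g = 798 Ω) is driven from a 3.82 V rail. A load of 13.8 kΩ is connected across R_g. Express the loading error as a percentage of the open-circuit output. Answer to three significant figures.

The divider's output (Thévenin) resistance is R_s‖R_g = 778.3 Ω.
Fractional drop under load = R_th/(R_th + R_L) = 778.3 / (778.3 + 13800) = 0.05339.
So the output falls by 5.34 %.

5.34 %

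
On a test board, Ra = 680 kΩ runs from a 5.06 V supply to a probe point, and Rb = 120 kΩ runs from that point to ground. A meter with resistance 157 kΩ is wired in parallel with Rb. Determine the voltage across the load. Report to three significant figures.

The load sits in parallel with Rb: Rb‖R_L = (120 × 157) / (120 + 157) = 68.01 kΩ.
V_out = 5.06 × 68.01 / (680 + 68.01) = 5.06 × 68.01/748.0 = 0.460 V.

V_out ≈ 0.460 V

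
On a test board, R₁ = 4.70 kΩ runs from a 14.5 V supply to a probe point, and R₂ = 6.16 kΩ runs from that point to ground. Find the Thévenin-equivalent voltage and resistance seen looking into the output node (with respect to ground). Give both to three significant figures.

V_th is the open-circuit tap voltage: 14.5 × 6.16/(4.70 + 6.16) = 8.22 V.
With the supply zeroed, R₁ and R₂ appear in parallel from the tap: R_th = R₁‖R₂ = (4.70 × 6.16)/10.86 = 2.67 kΩ.

V_th = 8.22 V, R_th = 2.67 kΩ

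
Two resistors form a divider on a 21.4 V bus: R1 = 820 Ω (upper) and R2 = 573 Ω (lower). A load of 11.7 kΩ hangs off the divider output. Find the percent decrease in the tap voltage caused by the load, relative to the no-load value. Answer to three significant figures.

The divider's output (Thévenin) resistance is R1‖R2 = 337.3 Ω.
Fractional drop under load = R_th/(R_th + R_L) = 337.3 / (337.3 + 11700) = 0.02802.
So the output falls by 2.80 %.

2.80 %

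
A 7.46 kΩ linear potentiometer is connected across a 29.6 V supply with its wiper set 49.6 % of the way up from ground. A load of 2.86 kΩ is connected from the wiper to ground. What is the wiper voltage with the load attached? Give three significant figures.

V ≈ 8.89 V

The wiper splits the pot into (1−α)R = 3.760 kΩ above and αR = 3.700 kΩ below.
Lower section ‖ load = 1.613 kΩ.
V_wiper = 29.6 × 1.613/(3.760 + 1.613) = 8.89 V.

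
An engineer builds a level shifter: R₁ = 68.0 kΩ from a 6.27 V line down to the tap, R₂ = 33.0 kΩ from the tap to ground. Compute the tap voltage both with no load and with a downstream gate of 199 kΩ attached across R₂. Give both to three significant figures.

Unloaded: 2.05 V; loaded: 1.84 V

Open-circuit: V = 6.27 × 33.0/(68.0 + 33.0) = 2.05 V.
With the load, R₂ becomes R₂‖R_L = 28.31 kΩ, so V = 6.27 × 28.31/96.31 = 1.84 V.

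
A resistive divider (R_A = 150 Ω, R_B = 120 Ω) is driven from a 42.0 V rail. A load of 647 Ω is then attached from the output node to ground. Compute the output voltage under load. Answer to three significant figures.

The load sits in parallel with R_B: R_B‖R_L = (120 × 647) / (120 + 647) = 101.2 Ω.
V_out = 42.0 × 101.2 / (150 + 101.2) = 42.0 × 101.2/251.2 = 16.9 V.

V_out ≈ 16.9 V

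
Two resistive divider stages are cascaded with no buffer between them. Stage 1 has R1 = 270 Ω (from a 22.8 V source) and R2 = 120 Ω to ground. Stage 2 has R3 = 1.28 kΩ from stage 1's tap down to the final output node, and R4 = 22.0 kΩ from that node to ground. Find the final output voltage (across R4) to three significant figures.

V_out ≈ 6.61 V

Stage 2 presents R3+R4 = 23280 Ω as a load on stage 1's tap.
Stage 1's lower leg becomes R2‖(R3+R4) = 119.4 Ω, so V_mid = 22.8 × 119.4/389.4 = 6.990 V.
Stage 2 is itself unloaded: V_out = V_mid × R4/(R3+R4) = 6.990 × 22000/23280 = 6.61 V.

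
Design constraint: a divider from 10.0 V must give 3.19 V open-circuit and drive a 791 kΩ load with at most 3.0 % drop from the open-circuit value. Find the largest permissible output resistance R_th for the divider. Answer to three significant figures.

Loading drop = R_th/(R_th + R_L) ≤ 0.0300, so R_th ≤ R_L · ε/(1−ε) = 791 kΩ × 0.0300/0.9700 = 24.5 kΩ.

R_th ≤ 24.5 kΩ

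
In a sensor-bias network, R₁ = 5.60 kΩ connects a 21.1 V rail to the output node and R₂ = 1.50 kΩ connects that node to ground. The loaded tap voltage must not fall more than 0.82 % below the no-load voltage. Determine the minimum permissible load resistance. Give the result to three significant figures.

R_L(min) ≈ 143 kΩ

Output resistance R_th = R₁‖R₂ = (5.60 × 1.50)/7.100 = 1.183 kΩ.
The fractional drop is R_th/(R_th + R_L); requiring this ≤ 0.00820 gives R_L ≥ R_th(1/0.00820 − 1) = 1.183 × 121.0 = 143 kΩ.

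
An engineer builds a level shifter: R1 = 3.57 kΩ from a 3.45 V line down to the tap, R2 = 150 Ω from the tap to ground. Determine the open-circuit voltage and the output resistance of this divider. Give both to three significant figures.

V_th is the open-circuit tap voltage: 3.45 × 150/(3570 + 150) = 0.139 V.
With the supply zeroed, R1 and R2 appear in parallel from the tap: R_th = R1‖R2 = (3570 × 150)/3720 = 144 Ω.

V_th = 0.139 V, R_th = 144 Ω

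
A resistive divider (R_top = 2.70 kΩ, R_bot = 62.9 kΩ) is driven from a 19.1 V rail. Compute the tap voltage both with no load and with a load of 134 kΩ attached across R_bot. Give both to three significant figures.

Open-circuit: V = 19.1 × 62.9/(2.70 + 62.9) = 18.3 V.
With the load, R_bot becomes R_bot‖R_L = 42.81 kΩ, so V = 19.1 × 42.81/45.51 = 18.0 V.

Unloaded: 18.3 V; loaded: 18.0 V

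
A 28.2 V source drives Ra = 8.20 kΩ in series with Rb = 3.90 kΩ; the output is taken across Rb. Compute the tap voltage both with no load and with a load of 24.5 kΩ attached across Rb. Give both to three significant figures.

Open-circuit: V = 28.2 × 3.90/(8.20 + 3.90) = 9.09 V.
With the load, Rb becomes Rb‖R_L = 3.364 kΩ, so V = 28.2 × 3.364/11.56 = 8.20 V.

Unloaded: 9.09 V; loaded: 8.20 V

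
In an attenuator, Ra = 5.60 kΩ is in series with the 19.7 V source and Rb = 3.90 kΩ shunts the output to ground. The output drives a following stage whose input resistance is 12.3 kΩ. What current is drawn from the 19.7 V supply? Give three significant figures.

I ≈ 2.30 mA

Rb‖R_L = 2.961 kΩ, so the source sees Ra + Rb‖R_L = 8.561 kΩ.
I = 19.7 V / 8.561 kΩ = 2.30 mA.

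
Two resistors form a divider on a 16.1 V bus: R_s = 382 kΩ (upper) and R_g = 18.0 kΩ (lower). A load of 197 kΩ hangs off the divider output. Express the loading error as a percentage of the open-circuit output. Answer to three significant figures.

The divider's output (Thévenin) resistance is R_s‖R_g = 17.19 kΩ.
Fractional drop under load = R_th/(R_th + R_L) = 17.19 / (17.19 + 197) = 0.08026.
So the output falls by 8.03 %.

8.03 %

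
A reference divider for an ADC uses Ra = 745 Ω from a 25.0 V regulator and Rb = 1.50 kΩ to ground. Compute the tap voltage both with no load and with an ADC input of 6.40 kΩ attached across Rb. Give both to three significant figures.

Open-circuit: V = 25.0 × 1500/(745 + 1500) = 16.7 V.
With the load, Rb becomes Rb‖R_L = 1215 Ω, so V = 25.0 × 1215/1960 = 15.5 V.

Unloaded: 16.7 V; loaded: 15.5 V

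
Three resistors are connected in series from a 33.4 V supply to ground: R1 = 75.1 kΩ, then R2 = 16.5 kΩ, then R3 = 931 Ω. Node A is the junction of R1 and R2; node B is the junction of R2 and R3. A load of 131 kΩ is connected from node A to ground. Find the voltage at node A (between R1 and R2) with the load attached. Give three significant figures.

Below node A the series string R2+R3 = 17430 Ω sits in parallel with the 131000 Ω load: 15380 Ω.
V_A = 33.4 × 15380/(75100 + 15380) = 5.68 V.

V ≈ 5.68 V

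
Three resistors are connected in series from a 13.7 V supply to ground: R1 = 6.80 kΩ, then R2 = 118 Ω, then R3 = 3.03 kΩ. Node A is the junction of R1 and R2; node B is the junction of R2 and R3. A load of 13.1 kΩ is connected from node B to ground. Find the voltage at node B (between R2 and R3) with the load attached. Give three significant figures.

At node B, R3 is in parallel with the load: R3‖R_L = 2461 Ω.
Below node A the resistance is R2 + (R3‖R_L) = 2579 Ω, so V_A = 13.7 × 2579/9379 = 3.767 V.
Then V_B = V_A × (R3‖R_L)/(R2 + R3‖R_L) = 3.767 × 2461/2579 = 3.59 V.

V ≈ 3.59 V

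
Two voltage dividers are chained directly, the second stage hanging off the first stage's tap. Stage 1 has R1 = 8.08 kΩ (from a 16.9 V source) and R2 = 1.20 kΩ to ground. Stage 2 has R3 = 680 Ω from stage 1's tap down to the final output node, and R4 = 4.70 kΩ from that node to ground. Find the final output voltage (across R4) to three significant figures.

V_out ≈ 1.60 V

Stage 2 presents R3+R4 = 5380 Ω as a load on stage 1's tap.
Stage 1's lower leg becomes R2‖(R3+R4) = 981.2 Ω, so V_mid = 16.9 × 981.2/9061 = 1.830 V.
Stage 2 is itself unloaded: V_out = V_mid × R4/(R3+R4) = 1.830 × 4700/5380 = 1.60 V.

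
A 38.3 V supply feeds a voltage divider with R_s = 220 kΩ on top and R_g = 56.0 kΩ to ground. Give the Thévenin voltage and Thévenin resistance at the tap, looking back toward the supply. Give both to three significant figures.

V_th is the open-circuit tap voltage: 38.3 × 56.0/(220 + 56.0) = 7.77 V.
With the supply zeroed, R_s and R_g appear in parallel from the tap: R_th = R_s‖R_g = (220 × 56.0)/276.0 = 44.6 kΩ.

V_th = 7.77 V, R_th = 44.6 kΩ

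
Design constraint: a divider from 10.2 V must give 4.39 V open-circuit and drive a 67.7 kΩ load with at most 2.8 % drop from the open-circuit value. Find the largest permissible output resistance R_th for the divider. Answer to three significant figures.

R_th ≤ 1.95 kΩ

Loading drop = R_th/(R_th + R_L) ≤ 0.0280, so R_th ≤ R_L · ε/(1−ε) = 67.7 kΩ × 0.0280/0.9720 = 1.95 kΩ.
(Any R1, R2 with R2/(R1+R2) = 0.430 and R1‖R2 ≤ 1.95 kΩ will meet the spec.)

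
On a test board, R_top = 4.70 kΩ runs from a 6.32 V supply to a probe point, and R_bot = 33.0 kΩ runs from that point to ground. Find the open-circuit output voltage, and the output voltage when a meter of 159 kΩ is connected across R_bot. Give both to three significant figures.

Open-circuit: V = 6.32 × 33.0/(4.70 + 33.0) = 5.53 V.
With the load, R_bot becomes R_bot‖R_L = 27.33 kΩ, so V = 6.32 × 27.33/32.03 = 5.39 V.

Unloaded: 5.53 V; loaded: 5.39 V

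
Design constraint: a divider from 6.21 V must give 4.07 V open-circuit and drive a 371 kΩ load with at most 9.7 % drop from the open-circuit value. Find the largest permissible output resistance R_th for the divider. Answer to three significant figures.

R_th ≤ 39.9 kΩ

Loading drop = R_th/(R_th + R_L) ≤ 0.0970, so R_th ≤ R_L · ε/(1−ε) = 371 kΩ × 0.0970/0.9030 = 39.9 kΩ.
(Any R1, R2 with R2/(R1+R2) = 0.655 and R1‖R2 ≤ 39.9 kΩ will meet the spec.)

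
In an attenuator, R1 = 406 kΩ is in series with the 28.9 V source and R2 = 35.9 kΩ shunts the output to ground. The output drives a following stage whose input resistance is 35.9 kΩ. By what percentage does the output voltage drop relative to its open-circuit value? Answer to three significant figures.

Unloaded V = 28.9 × 35.9/441.9 = 2.348 V.
Loaded: R2‖R_L = 17.95 kΩ, giving V = 28.9 × 17.95/423.9 = 1.224 V.
Drop = (2.348 − 1.224) / 2.348 = 47.9 %.

47.9 %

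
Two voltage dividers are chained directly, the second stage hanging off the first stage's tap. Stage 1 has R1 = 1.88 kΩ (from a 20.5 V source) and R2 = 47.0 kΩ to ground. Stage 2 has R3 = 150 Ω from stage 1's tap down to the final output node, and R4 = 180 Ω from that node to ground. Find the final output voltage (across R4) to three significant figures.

Stage 2 presents R3+R4 = 330.0 Ω as a load on stage 1's tap.
Stage 1's lower leg becomes R2‖(R3+R4) = 327.7 Ω, so V_mid = 20.5 × 327.7/2208 = 3.043 V.
Stage 2 is itself unloaded: V_out = V_mid × R4/(R3+R4) = 3.043 × 180/330.0 = 1.66 V.

V_out ≈ 1.66 V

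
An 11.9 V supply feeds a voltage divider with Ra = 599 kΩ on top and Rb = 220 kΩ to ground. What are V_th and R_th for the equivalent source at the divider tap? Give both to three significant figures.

V_th = 3.20 V, R_th = 161 kΩ

V_th is the open-circuit tap voltage: 11.9 × 220/(599 + 220) = 3.20 V.
With the supply zeroed, Ra and Rb appear in parallel from the tap: R_th = Ra‖Rb = (599 × 220)/819.0 = 161 kΩ.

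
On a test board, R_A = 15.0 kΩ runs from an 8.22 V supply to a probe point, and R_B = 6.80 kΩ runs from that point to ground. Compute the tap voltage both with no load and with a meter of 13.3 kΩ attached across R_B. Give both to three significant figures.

Unloaded: 2.56 V; loaded: 1.90 V

Open-circuit: V = 8.22 × 6.80/(15.0 + 6.80) = 2.56 V.
With the load, R_B becomes R_B‖R_L = 4.500 kΩ, so V = 8.22 × 4.500/19.50 = 1.90 V.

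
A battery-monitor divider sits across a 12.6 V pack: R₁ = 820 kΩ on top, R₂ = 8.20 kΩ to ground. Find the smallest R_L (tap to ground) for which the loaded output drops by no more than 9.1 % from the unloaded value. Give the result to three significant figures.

R_L(min) ≈ 81.1 kΩ

Output resistance R_th = R₁‖R₂ = (820 × 8.20)/828.2 = 8.119 kΩ.
The fractional drop is R_th/(R_th + R_L); requiring this ≤ 0.0910 gives R_L ≥ R_th(1/0.0910 − 1) = 8.119 × 9.989 = 81.1 kΩ.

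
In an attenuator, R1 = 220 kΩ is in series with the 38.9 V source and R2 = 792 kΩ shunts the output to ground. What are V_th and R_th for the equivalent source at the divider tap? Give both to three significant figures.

V_th = 30.4 V, R_th = 172 kΩ

V_th is the open-circuit tap voltage: 38.9 × 792/(220 + 792) = 30.4 V.
With the supply zeroed, R1 and R2 appear in parallel from the tap: R_th = R1‖R2 = (220 × 792)/1012 = 172 kΩ.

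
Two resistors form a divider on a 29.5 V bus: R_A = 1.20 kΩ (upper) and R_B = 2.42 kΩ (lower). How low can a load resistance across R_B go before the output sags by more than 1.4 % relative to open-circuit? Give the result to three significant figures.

R_L(min) ≈ 56.5 kΩ

Output resistance R_th = R_A‖R_B = (1200 × 2420)/3620 = 802.2 Ω.
The fractional drop is R_th/(R_th + R_L); requiring this ≤ 0.0140 gives R_L ≥ R_th(1/0.0140 − 1) = 802.2 × 70.43 = 56.5 kΩ.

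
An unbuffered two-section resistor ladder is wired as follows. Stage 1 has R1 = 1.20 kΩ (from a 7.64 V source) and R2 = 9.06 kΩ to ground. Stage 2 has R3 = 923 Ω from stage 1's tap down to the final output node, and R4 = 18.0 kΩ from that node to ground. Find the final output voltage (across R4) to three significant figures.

V_out ≈ 6.08 V

Stage 2 presents R3+R4 = 18920 Ω as a load on stage 1's tap.
Stage 1's lower leg becomes R2‖(R3+R4) = 6127 Ω, so V_mid = 7.64 × 6127/7327 = 6.389 V.
Stage 2 is itself unloaded: V_out = V_mid × R4/(R3+R4) = 6.389 × 18000/18920 = 6.08 V.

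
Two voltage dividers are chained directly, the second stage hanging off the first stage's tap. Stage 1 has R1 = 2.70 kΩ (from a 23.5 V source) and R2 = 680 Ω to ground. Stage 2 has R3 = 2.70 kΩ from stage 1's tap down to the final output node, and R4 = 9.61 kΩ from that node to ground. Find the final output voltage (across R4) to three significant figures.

Stage 2 presents R3+R4 = 12310 Ω as a load on stage 1's tap.
Stage 1's lower leg becomes R2‖(R3+R4) = 644.4 Ω, so V_mid = 23.5 × 644.4/3344 = 4.528 V.
Stage 2 is itself unloaded: V_out = V_mid × R4/(R3+R4) = 4.528 × 9610/12310 = 3.53 V.

V_out ≈ 3.53 V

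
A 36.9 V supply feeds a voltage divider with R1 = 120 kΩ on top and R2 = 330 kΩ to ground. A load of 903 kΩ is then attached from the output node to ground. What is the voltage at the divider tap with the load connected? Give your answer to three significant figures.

The load sits in parallel with R2: R2‖R_L = (330 × 903) / (330 + 903) = 241.7 kΩ.
V_out = 36.9 × 241.7 / (120 + 241.7) = 36.9 × 241.7/361.7 = 24.7 V.

V_out ≈ 24.7 V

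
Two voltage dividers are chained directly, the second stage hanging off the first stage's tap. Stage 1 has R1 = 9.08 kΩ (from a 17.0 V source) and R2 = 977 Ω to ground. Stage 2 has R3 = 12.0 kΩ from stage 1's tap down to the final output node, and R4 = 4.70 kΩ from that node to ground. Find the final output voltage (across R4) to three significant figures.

V_out ≈ 0.441 V

Stage 2 presents R3+R4 = 16700 Ω as a load on stage 1's tap.
Stage 1's lower leg becomes R2‖(R3+R4) = 923.0 Ω, so V_mid = 17.0 × 923.0/10000 = 1.569 V.
Stage 2 is itself unloaded: V_out = V_mid × R4/(R3+R4) = 1.569 × 4700/16700 = 0.441 V.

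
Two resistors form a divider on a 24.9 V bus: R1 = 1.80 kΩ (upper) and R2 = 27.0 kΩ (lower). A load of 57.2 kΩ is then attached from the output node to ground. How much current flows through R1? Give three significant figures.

R2‖R_L = 18.34 kΩ, so the source sees R1 + R2‖R_L = 20.14 kΩ.
I = 24.9 V / 20.14 kΩ = 1.24 mA.

I ≈ 1.24 mA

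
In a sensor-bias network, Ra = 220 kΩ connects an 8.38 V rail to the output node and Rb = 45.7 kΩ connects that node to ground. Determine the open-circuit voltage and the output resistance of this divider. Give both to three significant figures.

V_th is the open-circuit tap voltage: 8.38 × 45.7/(220 + 45.7) = 1.44 V.
With the supply zeroed, Ra and Rb appear in parallel from the tap: R_th = Ra‖Rb = (220 × 45.7)/265.7 = 37.8 kΩ.

V_th = 1.44 V, R_th = 37.8 kΩ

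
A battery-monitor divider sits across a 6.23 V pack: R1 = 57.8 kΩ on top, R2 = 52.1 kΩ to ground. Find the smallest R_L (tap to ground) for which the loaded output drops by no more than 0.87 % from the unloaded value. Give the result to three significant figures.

R_L(min) ≈ 3.12 MΩ

Output resistance R_th = R1‖R2 = (57.8 × 52.1)/109.9 = 27.40 kΩ.
The fractional drop is R_th/(R_th + R_L); requiring this ≤ 0.00870 gives R_L ≥ R_th(1/0.00870 − 1) = 27.40 × 113.9 = 3.12 MΩ.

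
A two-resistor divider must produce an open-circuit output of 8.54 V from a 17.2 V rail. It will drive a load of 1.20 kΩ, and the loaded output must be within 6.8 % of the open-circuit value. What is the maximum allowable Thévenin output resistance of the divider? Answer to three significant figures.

Loading drop = R_th/(R_th + R_L) ≤ 0.0680, so R_th ≤ R_L · ε/(1−ε) = 1.20 kΩ × 0.0680/0.9320 = 87.6 Ω.
(Any R1, R2 with R2/(R1+R2) = 0.497 and R1‖R2 ≤ 87.6 Ω will meet the spec.)

R_th ≤ 87.6 Ω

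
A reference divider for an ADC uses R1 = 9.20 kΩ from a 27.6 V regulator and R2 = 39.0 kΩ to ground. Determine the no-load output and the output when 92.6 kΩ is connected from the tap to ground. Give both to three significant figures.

Open-circuit: V = 27.6 × 39.0/(9.20 + 39.0) = 22.3 V.
With the load, R2 becomes R2‖R_L = 27.44 kΩ, so V = 27.6 × 27.44/36.64 = 20.7 V.

Unloaded: 22.3 V; loaded: 20.7 V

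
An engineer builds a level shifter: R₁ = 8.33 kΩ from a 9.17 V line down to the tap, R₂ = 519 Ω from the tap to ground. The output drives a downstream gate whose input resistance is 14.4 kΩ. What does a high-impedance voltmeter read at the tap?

V_out ≈ 0.520 V

The load sits in parallel with R₂: R₂‖R_L = (519 × 14400) / (519 + 14400) = 500.9 Ω.
V_out = 9.17 × 500.9 / (8330 + 500.9) = 9.17 × 500.9/8831 = 0.520 V.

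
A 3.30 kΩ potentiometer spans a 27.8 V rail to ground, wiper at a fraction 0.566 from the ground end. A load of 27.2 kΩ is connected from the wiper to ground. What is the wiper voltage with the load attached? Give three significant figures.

The wiper splits the pot into (1−α)R = 1.432 kΩ above and αR = 1.868 kΩ below.
Lower section ‖ load = 1.748 kΩ.
V_wiper = 27.8 × 1.748/(1.432 + 1.748) = 15.3 V.

V ≈ 15.3 V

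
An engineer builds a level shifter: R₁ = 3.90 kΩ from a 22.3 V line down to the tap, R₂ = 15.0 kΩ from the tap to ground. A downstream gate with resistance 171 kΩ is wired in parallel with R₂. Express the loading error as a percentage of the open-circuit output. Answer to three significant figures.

The divider's output (Thévenin) resistance is R₁‖R₂ = 3.095 kΩ.
Fractional drop under load = R_th/(R_th + R_L) = 3.095 / (3.095 + 171) = 0.01778.
So the output falls by 1.78 %.

1.78 %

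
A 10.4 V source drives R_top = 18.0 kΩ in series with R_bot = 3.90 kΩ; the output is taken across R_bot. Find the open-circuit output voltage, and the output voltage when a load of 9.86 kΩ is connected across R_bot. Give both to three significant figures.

Open-circuit: V = 10.4 × 3.90/(18.0 + 3.90) = 1.85 V.
With the load, R_bot becomes R_bot‖R_L = 2.795 kΩ, so V = 10.4 × 2.795/20.79 = 1.40 V.

Unloaded: 1.85 V; loaded: 1.40 V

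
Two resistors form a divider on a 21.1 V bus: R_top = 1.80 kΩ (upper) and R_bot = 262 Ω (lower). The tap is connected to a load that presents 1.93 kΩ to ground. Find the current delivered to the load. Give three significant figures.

I_L ≈ 1.24 mA

R_bot‖R_L = 230.7 Ω; V_out = 21.1 × 230.7/2031 = 2.397 V.
I_L = V_out / R_L = 2.397 / 1.93 kΩ = 1.24 mA.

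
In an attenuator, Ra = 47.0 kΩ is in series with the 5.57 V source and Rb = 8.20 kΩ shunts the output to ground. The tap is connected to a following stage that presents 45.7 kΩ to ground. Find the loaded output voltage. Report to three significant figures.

V_out ≈ 0.718 V

The load sits in parallel with Rb: Rb‖R_L = (8.20 × 45.7) / (8.20 + 45.7) = 6.953 kΩ.
V_out = 5.57 × 6.953 / (47.0 + 6.953) = 5.57 × 6.953/53.95 = 0.718 V.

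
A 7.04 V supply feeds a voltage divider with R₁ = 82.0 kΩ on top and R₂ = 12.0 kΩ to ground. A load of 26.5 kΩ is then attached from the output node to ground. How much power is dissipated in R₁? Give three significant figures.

P ≈ 0.499 mW

Total resistance from the source is R₁ + (R₂‖R_L) = 90.26 kΩ, so I = 7.04/90.26 kΩ = 0.07800 mA.
P = I²·R₁ = (0.07800 mA)² × 82.0 kΩ = 0.499 mW.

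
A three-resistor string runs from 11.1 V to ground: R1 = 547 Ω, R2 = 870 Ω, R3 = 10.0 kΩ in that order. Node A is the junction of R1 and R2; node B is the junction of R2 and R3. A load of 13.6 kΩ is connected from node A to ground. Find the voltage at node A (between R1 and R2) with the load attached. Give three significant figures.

V ≈ 10.2 V

Below node A the series string R2+R3 = 10870 Ω sits in parallel with the 13600 Ω load: 6041 Ω.
V_A = 11.1 × 6041/(547 + 6041) = 10.2 V.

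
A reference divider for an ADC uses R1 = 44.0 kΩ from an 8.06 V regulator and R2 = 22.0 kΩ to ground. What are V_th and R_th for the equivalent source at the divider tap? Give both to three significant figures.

V_th = 2.69 V, R_th = 14.7 kΩ

V_th is the open-circuit tap voltage: 8.06 × 22.0/(44.0 + 22.0) = 2.69 V.
With the supply zeroed, R1 and R2 appear in parallel from the tap: R_th = R1‖R2 = (44.0 × 22.0)/66.00 = 14.7 kΩ.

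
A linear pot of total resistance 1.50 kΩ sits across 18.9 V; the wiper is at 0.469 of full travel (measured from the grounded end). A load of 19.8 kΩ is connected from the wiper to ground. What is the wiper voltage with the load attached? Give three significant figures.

The wiper splits the pot into (1−α)R = 796.5 Ω above and αR = 703.5 Ω below.
Lower section ‖ load = 679.4 Ω.
V_wiper = 18.9 × 679.4/(796.5 + 679.4) = 8.70 V.

V ≈ 8.70 V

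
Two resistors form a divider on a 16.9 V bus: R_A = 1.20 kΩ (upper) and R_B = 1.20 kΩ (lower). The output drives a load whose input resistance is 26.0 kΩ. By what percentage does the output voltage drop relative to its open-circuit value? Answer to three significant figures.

The divider's output (Thévenin) resistance is R_A‖R_B = 0.6000 kΩ.
Fractional drop under load = R_th/(R_th + R_L) = 0.6000 / (0.6000 + 26.0) = 0.02256.
So the output falls by 2.26 %.

2.26 %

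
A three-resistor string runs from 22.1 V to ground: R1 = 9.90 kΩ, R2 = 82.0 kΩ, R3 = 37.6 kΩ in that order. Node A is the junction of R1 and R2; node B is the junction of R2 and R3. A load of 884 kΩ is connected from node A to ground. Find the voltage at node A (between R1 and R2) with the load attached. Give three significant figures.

Below node A the series string R2+R3 = 119.6 kΩ sits in parallel with the 884 kΩ load: 105.3 kΩ.
V_A = 22.1 × 105.3/(9.90 + 105.3) = 20.2 V.

V ≈ 20.2 V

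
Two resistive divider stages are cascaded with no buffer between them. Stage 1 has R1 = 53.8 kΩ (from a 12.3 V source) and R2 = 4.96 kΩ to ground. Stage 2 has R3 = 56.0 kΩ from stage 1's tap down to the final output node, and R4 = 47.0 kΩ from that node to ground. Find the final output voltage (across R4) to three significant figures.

V_out ≈ 0.454 V

Stage 2 presents R3+R4 = 103.0 kΩ as a load on stage 1's tap.
Stage 1's lower leg becomes R2‖(R3+R4) = 4.732 kΩ, so V_mid = 12.3 × 4.732/58.53 = 0.9944 V.
Stage 2 is itself unloaded: V_out = V_mid × R4/(R3+R4) = 0.9944 × 47.0/103.0 = 0.454 V.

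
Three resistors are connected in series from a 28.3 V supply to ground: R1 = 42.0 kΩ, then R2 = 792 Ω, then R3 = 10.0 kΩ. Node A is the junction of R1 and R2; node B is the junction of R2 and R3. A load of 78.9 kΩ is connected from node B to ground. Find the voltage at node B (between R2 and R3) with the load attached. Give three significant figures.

V ≈ 4.86 V

At node B, R3 is in parallel with the load: R3‖R_L = 8875 Ω.
Below node A the resistance is R2 + (R3‖R_L) = 9667 Ω, so V_A = 28.3 × 9667/51670 = 5.295 V.
Then V_B = V_A × (R3‖R_L)/(R2 + R3‖R_L) = 5.295 × 8875/9667 = 4.86 V.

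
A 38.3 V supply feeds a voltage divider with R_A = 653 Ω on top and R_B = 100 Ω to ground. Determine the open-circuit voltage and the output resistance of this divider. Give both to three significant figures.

V_th = 5.09 V, R_th = 86.7 Ω

V_th is the open-circuit tap voltage: 38.3 × 100/(653 + 100) = 5.09 V.
With the supply zeroed, R_A and R_B appear in parallel from the tap: R_th = R_A‖R_B = (653 × 100)/753.0 = 86.7 Ω.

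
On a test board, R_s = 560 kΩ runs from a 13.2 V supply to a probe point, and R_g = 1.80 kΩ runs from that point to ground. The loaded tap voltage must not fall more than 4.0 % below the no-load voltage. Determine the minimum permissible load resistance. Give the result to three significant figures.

R_L(min) ≈ 43.1 kΩ

Output resistance R_th = R_s‖R_g = (560 × 1.80)/561.8 = 1.794 kΩ.
The fractional drop is R_th/(R_th + R_L); requiring this ≤ 0.0400 gives R_L ≥ R_th(1/0.0400 − 1) = 1.794 × 24.00 = 43.1 kΩ.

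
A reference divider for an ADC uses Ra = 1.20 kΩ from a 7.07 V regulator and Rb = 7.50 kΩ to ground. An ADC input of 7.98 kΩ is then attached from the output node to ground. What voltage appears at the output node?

V_out ≈ 5.40 V

The load sits in parallel with Rb: Rb‖R_L = (7.50 × 7.98) / (7.50 + 7.98) = 3.866 kΩ.
V_out = 7.07 × 3.866 / (1.20 + 3.866) = 7.07 × 3.866/5.066 = 5.40 V.
(Unloaded it would have been 6.09 V.)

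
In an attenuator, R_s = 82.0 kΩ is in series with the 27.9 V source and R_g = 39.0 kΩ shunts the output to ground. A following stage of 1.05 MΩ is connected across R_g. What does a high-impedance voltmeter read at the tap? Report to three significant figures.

V_out ≈ 8.77 V

The load sits in parallel with R_g: R_g‖R_L = (39.0 × 1050) / (39.0 + 1050) = 37.60 kΩ.
V_out = 27.9 × 37.60 / (82.0 + 37.60) = 27.9 × 37.60/119.6 = 8.77 V.
(Unloaded it would have been 8.99 V.)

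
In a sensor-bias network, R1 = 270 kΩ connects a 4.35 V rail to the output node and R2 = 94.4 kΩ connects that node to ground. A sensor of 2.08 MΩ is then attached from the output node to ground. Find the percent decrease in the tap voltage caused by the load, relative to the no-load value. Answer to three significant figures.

The divider's output (Thévenin) resistance is R1‖R2 = 69.95 kΩ.
Fractional drop under load = R_th/(R_th + R_L) = 69.95 / (69.95 + 2080) = 0.03253.
So the output falls by 3.25 %.

3.25 %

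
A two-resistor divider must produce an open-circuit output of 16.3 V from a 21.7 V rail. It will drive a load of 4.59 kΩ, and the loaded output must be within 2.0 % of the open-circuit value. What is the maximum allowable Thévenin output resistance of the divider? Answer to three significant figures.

R_th ≤ 93.7 Ω

Loading drop = R_th/(R_th + R_L) ≤ 0.0200, so R_th ≤ R_L · ε/(1−ε) = 4.59 kΩ × 0.0200/0.9800 = 93.7 Ω.
(Any R1, R2 with R2/(R1+R2) = 0.751 and R1‖R2 ≤ 93.7 Ω will meet the spec.)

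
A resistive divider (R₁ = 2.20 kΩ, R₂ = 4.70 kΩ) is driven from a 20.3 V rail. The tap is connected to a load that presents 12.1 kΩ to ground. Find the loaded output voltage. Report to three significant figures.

V_out ≈ 12.3 V

The load sits in parallel with R₂: R₂‖R_L = (4.70 × 12.1) / (4.70 + 12.1) = 3.385 kΩ.
V_out = 20.3 × 3.385 / (2.20 + 3.385) = 20.3 × 3.385/5.585 = 12.3 V.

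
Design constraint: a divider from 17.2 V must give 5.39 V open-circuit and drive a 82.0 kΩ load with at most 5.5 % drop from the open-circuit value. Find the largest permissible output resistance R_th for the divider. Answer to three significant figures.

R_th ≤ 4.77 kΩ

Loading drop = R_th/(R_th + R_L) ≤ 0.0550, so R_th ≤ R_L · ε/(1−ε) = 82.0 kΩ × 0.0550/0.9450 = 4.77 kΩ.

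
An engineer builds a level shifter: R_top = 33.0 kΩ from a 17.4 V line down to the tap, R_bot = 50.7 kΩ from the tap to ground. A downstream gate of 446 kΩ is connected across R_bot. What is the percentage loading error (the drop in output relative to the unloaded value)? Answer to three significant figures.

The divider's output (Thévenin) resistance is R_top‖R_bot = 19.99 kΩ.
Fractional drop under load = R_th/(R_th + R_L) = 19.99 / (19.99 + 446) = 0.04290.
So the output falls by 4.29 %.

4.29 %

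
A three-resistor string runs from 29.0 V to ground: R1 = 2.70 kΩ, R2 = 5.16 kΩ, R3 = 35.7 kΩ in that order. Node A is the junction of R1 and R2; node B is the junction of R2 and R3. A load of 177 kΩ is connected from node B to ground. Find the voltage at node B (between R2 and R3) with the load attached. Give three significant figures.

At node B, R3 is in parallel with the load: R3‖R_L = 29.71 kΩ.
Below node A the resistance is R2 + (R3‖R_L) = 34.87 kΩ, so V_A = 29.0 × 34.87/37.57 = 26.92 V.
Then V_B = V_A × (R3‖R_L)/(R2 + R3‖R_L) = 26.92 × 29.71/34.87 = 22.9 V.

V ≈ 22.9 V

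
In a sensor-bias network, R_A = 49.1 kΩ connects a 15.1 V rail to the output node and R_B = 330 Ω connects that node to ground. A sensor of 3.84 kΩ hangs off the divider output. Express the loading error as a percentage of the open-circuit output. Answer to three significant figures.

7.86 %

The divider's output (Thévenin) resistance is R_A‖R_B = 327.8 Ω.
Fractional drop under load = R_th/(R_th + R_L) = 327.8 / (327.8 + 3840) = 0.07865.
So the output falls by 7.86 %.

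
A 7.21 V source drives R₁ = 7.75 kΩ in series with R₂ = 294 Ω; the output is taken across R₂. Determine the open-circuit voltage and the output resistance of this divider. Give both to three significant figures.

V_th is the open-circuit tap voltage: 7.21 × 294/(7750 + 294) = 0.264 V.
With the supply zeroed, R₁ and R₂ appear in parallel from the tap: R_th = R₁‖R₂ = (7750 × 294)/8044 = 283 Ω.

V_th = 0.264 V, R_th = 283 Ω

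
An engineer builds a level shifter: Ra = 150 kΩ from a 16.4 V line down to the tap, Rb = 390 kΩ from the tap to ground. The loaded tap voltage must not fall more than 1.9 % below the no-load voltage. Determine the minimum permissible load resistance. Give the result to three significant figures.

Output resistance R_th = Ra‖Rb = (150 × 390)/540.0 = 108.3 kΩ.
The fractional drop is R_th/(R_th + R_L); requiring this ≤ 0.0190 gives R_L ≥ R_th(1/0.0190 − 1) = 108.3 × 51.63 = 5.59 MΩ.

R_L(min) ≈ 5.59 MΩ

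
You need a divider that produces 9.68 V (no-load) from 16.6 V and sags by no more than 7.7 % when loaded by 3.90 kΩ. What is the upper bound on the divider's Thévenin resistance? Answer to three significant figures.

Loading drop = R_th/(R_th + R_L) ≤ 0.0770, so R_th ≤ R_L · ε/(1−ε) = 3.90 kΩ × 0.0770/0.9230 = 325 Ω.
(Any R1, R2 with R2/(R1+R2) = 0.583 and R1‖R2 ≤ 325 Ω will meet the spec.)

R_th ≤ 325 Ω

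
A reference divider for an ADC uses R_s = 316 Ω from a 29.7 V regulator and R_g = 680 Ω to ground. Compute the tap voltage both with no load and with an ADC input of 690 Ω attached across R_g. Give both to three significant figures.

Unloaded: 20.3 V; loaded: 15.4 V

Open-circuit: V = 29.7 × 680/(316 + 680) = 20.3 V.
With the load, R_g becomes R_g‖R_L = 342.5 Ω, so V = 29.7 × 342.5/658.5 = 15.4 V.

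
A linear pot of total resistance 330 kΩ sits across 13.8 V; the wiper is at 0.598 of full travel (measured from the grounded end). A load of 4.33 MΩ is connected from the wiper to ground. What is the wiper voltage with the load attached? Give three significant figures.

The wiper splits the pot into (1−α)R = 132.7 kΩ above and αR = 197.3 kΩ below.
Lower section ‖ load = 188.7 kΩ.
V_wiper = 13.8 × 188.7/(132.7 + 188.7) = 8.10 V.

V ≈ 8.10 V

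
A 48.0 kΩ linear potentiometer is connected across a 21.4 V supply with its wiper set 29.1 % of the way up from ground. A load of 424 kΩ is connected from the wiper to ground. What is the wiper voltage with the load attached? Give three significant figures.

The wiper splits the pot into (1−α)R = 34.03 kΩ above and αR = 13.97 kΩ below.
Lower section ‖ load = 13.52 kΩ.
V_wiper = 21.4 × 13.52/(34.03 + 13.52) = 6.09 V.

V ≈ 6.09 V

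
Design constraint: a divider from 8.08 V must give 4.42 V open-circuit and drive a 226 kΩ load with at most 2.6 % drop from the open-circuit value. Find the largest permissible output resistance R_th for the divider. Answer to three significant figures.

R_th ≤ 6.03 kΩ

Loading drop = R_th/(R_th + R_L) ≤ 0.0260, so R_th ≤ R_L · ε/(1−ε) = 226 kΩ × 0.0260/0.9740 = 6.03 kΩ.
(Any R1, R2 with R2/(R1+R2) = 0.547 and R1‖R2 ≤ 6.03 kΩ will meet the spec.)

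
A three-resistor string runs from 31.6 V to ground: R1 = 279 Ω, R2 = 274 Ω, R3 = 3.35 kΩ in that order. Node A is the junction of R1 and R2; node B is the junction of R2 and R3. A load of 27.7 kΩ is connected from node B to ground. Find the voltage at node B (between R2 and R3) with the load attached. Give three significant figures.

At node B, R3 is in parallel with the load: R3‖R_L = 2989 Ω.
Below node A the resistance is R2 + (R3‖R_L) = 3263 Ω, so V_A = 31.6 × 3263/3542 = 29.11 V.
Then V_B = V_A × (R3‖R_L)/(R2 + R3‖R_L) = 29.11 × 2989/3263 = 26.7 V.

V ≈ 26.7 V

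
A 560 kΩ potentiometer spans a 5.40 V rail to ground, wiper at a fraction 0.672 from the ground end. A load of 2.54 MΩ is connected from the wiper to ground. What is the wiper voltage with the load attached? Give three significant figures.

V ≈ 3.46 V

The wiper splits the pot into (1−α)R = 183.7 kΩ above and αR = 376.3 kΩ below.
Lower section ‖ load = 327.8 kΩ.
V_wiper = 5.40 × 327.8/(183.7 + 327.8) = 3.46 V.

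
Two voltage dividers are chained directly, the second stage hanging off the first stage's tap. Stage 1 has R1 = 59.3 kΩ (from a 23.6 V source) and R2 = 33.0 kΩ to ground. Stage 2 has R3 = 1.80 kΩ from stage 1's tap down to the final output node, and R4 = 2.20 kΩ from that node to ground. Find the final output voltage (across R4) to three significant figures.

V_out ≈ 0.737 V

Stage 2 presents R3+R4 = 4.000 kΩ as a load on stage 1's tap.
Stage 1's lower leg becomes R2‖(R3+R4) = 3.568 kΩ, so V_mid = 23.6 × 3.568/62.87 = 1.339 V.
Stage 2 is itself unloaded: V_out = V_mid × R4/(R3+R4) = 1.339 × 2.20/4.000 = 0.737 V.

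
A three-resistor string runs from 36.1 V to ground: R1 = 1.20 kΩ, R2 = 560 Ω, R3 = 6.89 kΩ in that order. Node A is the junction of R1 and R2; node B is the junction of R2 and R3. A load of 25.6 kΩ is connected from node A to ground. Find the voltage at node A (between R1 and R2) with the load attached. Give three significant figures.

V ≈ 29.9 V

Below node A the series string R2+R3 = 7450 Ω sits in parallel with the 25600 Ω load: 5771 Ω.
V_A = 36.1 × 5771/(1200 + 5771) = 29.9 V.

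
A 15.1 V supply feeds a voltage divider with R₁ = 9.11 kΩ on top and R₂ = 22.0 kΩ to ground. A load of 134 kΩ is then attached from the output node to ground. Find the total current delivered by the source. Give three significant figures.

I ≈ 0.539 mA

R₂‖R_L = 18.90 kΩ, so the source sees R₁ + R₂‖R_L = 28.01 kΩ.
I = 15.1 V / 28.01 kΩ = 0.539 mA.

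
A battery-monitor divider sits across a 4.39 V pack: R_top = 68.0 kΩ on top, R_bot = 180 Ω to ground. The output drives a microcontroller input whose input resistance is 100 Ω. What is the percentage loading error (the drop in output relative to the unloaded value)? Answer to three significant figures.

64.2 %

Unloaded V = 4.39 × 180/68180 = 0.01159 V.
Loaded: R_bot‖R_L = 64.29 Ω, giving V = 4.39 × 64.29/68060 = 0.004146 V.
Drop = (0.01159 − 0.004146) / 0.01159 = 64.2 %.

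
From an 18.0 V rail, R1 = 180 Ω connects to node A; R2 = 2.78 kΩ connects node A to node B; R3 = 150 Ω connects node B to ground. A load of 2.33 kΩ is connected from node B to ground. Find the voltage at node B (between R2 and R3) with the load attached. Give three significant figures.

V ≈ 0.818 V

At node B, R3 is in parallel with the load: R3‖R_L = 140.9 Ω.
Below node A the resistance is R2 + (R3‖R_L) = 2921 Ω, so V_A = 18.0 × 2921/3101 = 16.96 V.
Then V_B = V_A × (R3‖R_L)/(R2 + R3‖R_L) = 16.96 × 140.9/2921 = 0.818 V.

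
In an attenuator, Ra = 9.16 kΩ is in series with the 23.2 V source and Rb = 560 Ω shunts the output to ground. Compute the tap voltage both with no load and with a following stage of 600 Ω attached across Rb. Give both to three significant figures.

Unloaded: 1.34 V; loaded: 0.711 V

Open-circuit: V = 23.2 × 560/(9160 + 560) = 1.34 V.
With the load, Rb becomes Rb‖R_L = 289.7 Ω, so V = 23.2 × 289.7/9450 = 0.711 V.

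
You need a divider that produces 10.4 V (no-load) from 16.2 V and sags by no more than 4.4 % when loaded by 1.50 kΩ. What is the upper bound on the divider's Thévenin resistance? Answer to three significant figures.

R_th ≤ 69.0 Ω

Loading drop = R_th/(R_th + R_L) ≤ 0.0440, so R_th ≤ R_L · ε/(1−ε) = 1.50 kΩ × 0.0440/0.9560 = 69.0 Ω.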